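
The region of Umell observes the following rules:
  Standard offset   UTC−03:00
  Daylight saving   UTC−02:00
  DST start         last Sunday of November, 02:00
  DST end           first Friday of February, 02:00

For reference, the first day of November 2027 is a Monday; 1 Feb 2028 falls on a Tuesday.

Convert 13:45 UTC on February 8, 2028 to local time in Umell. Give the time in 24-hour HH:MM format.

1 November 2027 is a Monday, so Sundays fall on 7, 14, 21, 28; the last is November 28.
1 February 2028 is a Tuesday, so the first Friday is February 4.
At the standard offset (UTC−03:00), 13:45 UTC − 3h = 10:45 Umell standard time.
Daylight saving runs 28 November 2027 – 4 February 2028; the standard-time date in Umell, February 8, 2028, is outside that window, so Umell is on standard time at UTC−03:00.
13:45 UTC − 3h = 10:45 local.

10:45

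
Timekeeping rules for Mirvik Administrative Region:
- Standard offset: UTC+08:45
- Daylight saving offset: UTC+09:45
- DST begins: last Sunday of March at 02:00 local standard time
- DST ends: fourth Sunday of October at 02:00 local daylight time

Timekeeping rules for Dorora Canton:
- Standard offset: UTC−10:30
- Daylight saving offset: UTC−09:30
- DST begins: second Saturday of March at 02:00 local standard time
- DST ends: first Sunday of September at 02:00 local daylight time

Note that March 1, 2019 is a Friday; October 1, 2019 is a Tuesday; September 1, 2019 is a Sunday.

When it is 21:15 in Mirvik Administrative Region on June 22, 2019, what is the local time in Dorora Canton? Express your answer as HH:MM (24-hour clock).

1 March 2019 is a Friday, so Sundays fall on 3, 10, 17, 24, 31; the last is March 31.
1 October 2019 is a Tuesday, so the first Sunday is October 6 and the fourth is October 27.
June 22, 2019 lies within the daylight-saving period (31 March – 27 October), so Mirvik Administrative Region is on daylight time, UTC+09:45.
21:15 Mirvik Administrative Region − 9h45m = 11:30 UTC.
1 March 2019 is a Friday, so the first Saturday is March 2 and the second is March 9.
1 September 2019 is a Sunday, so the first Sunday is September 1.
At the standard offset (UTC−10:30), 11:30 UTC − 10h30m = 01:00 Dorora Canton standard time.
The standard-time date in Dorora Canton, June 22, 2019, falls between 9 March and 1 September, so daylight saving is in effect and Dorora Canton is at UTC−09:30.
11:30 UTC − 9h30m = 02:00 Dorora Canton.

02:00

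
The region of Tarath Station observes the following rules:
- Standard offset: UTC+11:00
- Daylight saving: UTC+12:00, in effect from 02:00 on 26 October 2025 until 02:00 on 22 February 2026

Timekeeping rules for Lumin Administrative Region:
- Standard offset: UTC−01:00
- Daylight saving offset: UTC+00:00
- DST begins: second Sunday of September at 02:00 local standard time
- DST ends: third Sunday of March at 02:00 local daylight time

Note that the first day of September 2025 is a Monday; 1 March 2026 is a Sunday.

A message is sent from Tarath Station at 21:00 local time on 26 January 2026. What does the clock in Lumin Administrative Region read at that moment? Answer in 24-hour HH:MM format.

09:00

26 January 2026 falls between 26 October 2025 and 22 February 2026, so daylight saving is in effect and Tarath Station is at UTC+12:00.
21:00 Tarath Station − 12h = 09:00 UTC.
1 September 2025 is a Monday, so the first Sunday is September 7 and the second is September 14.
1 March 2026 is a Sunday, so the first Sunday is March 1 and the third is March 15.
At the standard offset (UTC−01:00), 09:00 UTC − 1h = 08:00 Lumin Administrative Region standard time.
The standard-time date in Lumin Administrative Region, 26 January 2026, falls between 14 September 2025 and 15 March 2026, so daylight saving is in effect and Lumin Administrative Region is at UTC+00:00.
09:00 UTC + 0h = 09:00 Lumin Administrative Region.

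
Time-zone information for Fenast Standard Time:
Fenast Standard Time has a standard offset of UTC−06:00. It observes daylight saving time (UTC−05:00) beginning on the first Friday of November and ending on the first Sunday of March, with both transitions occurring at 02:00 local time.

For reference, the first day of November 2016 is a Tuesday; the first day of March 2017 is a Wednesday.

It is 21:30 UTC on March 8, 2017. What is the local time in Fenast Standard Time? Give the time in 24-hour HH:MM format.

1 November 2016 is a Tuesday, so the first Friday is November 4.
1 March 2017 is a Wednesday, so the first Sunday is March 5.
At the standard offset (UTC−06:00), 21:30 UTC − 6h = 15:30 Fenast Standard Time standard time.
Daylight saving runs 4 November 2016 – 5 March 2017; the standard-time date in Fenast Standard Time, March 8, 2017, is outside that window, so Fenast Standard Time is on standard time at UTC−06:00.
21:30 UTC − 6h = 15:30 local.

15:30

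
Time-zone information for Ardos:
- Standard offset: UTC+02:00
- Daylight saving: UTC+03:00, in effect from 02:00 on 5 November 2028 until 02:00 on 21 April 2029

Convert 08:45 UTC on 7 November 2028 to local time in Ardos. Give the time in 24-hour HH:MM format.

At the standard offset (UTC+02:00), 08:45 UTC + 2h = 10:45 Ardos standard time.
The standard-time date in Ardos, 7 November 2028, lies within the daylight-saving period (5 November 2028 – 21 April 2029), so Ardos is on daylight time, UTC+03:00.
08:45 UTC + 3h = 11:45 local.

11:45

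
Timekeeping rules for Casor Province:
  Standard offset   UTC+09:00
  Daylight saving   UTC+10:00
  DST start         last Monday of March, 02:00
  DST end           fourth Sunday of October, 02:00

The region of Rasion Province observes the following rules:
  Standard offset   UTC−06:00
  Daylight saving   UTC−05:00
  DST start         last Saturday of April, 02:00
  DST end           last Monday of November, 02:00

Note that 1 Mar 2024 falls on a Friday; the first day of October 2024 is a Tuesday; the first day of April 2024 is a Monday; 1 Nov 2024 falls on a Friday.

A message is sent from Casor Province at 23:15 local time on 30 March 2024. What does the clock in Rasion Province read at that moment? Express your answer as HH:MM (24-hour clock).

1 March 2024 is a Friday, so Mondays fall on 4, 11, 18, 25; the last is March 25.
1 October 2024 is a Tuesday, so the first Sunday is October 6 and the fourth is October 27.
30 March 2024 falls between 25 March and 27 October, so daylight saving is in effect and Casor Province is at UTC+10:00.
23:15 Casor Province − 10h = 13:15 UTC.
1 April 2024 is a Monday, so Saturdays fall on 6, 13, 20, 27; the last is April 27.
1 November 2024 is a Friday, so Mondays fall on 4, 11, 18, 25; the last is November 25.
At the standard offset (UTC−06:00), 13:15 UTC − 6h = 07:15 Rasion Province standard time.
The standard-time date in Rasion Province, 30 March 2024, does not fall between 27 April and 25 November, so daylight saving is not in effect and Rasion Province is at UTC−06:00.
13:15 UTC − 6h = 07:15 Rasion Province.

07:15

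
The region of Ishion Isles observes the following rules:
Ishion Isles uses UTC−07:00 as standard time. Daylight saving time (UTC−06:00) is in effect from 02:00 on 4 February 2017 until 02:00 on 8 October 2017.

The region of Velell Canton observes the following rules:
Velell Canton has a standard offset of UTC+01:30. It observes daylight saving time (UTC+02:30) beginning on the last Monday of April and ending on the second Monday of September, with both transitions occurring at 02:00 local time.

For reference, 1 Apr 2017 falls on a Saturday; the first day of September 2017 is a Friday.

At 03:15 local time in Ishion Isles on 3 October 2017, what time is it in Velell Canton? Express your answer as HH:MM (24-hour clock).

10:45

Daylight saving runs 4 February – 8 October; 3 October 2017 is inside that window, so Ishion Isles is at UTC−06:00.
03:15 Ishion Isles + 6h = 09:15 UTC.
1 April 2017 is a Saturday, so Mondays fall on 3, 10, 17, 24; the last is April 24.
1 September 2017 is a Friday, so the first Monday is September 4 and the second is September 11.
At the standard offset (UTC+01:30), 09:15 UTC + 1h30m = 10:45 Velell Canton standard time.
The standard-time date in Velell Canton, 3 October 2017, is outside the daylight-saving period (24 April – 11 September), so Velell Canton is on standard time, UTC+01:30.
09:15 UTC + 1h30m = 10:45 Velell Canton.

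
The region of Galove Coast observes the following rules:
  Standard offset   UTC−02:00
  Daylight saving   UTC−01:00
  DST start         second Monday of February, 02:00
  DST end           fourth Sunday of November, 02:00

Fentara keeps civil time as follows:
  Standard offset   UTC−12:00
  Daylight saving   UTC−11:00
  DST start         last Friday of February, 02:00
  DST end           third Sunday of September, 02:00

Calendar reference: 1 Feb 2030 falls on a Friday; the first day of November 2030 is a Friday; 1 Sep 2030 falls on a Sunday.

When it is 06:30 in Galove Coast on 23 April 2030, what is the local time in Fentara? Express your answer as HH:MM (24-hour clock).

20:30

1 February 2030 is a Friday, so the first Monday is February 4 and the second is February 11.
1 November 2030 is a Friday, so the first Sunday is November 3 and the fourth is November 24.
23 April 2030 falls between 11 February and 24 November, so daylight saving is in effect and Galove Coast is at UTC−01:00.
06:30 Galove Coast + 1h = 07:30 UTC.
1 February 2030 is a Friday, so Fridays fall on 1, 8, 15, 22; the last is February 22.
1 September 2030 is a Sunday, so the first Sunday is September 1 and the third is September 15.
At the standard offset (UTC−12:00), 07:30 UTC − 12h = 19:30 Fentara standard time (rolling into the previous day, 22 April 2030).
The standard-time date in Fentara, 22 April 2030, lies within the daylight-saving period (22 February – 15 September), so Fentara is on daylight time, UTC−11:00.
07:30 UTC − 11h = 20:30 Fentara (rolling into the previous day, 22 April 2030).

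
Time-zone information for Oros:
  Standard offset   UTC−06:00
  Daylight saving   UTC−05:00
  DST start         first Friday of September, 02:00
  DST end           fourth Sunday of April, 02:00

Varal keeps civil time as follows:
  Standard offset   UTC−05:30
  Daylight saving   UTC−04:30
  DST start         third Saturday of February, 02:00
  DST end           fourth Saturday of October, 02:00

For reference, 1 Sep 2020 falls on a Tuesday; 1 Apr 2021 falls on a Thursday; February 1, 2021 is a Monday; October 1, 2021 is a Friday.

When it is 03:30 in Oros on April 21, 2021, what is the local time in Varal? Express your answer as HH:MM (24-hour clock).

1 September 2020 is a Tuesday, so the first Friday is September 4.
1 April 2021 is a Thursday, so the first Sunday is April 4 and the fourth is April 25.
April 21, 2021 falls between 4 September 2020 and 25 April 2021, so daylight saving is in effect and Oros is at UTC−05:00.
03:30 Oros + 5h = 08:30 UTC.
1 February 2021 is a Monday, so the first Saturday is February 6 and the third is February 20.
1 October 2021 is a Friday, so the first Saturday is October 2 and the fourth is October 23.
At the standard offset (UTC−05:30), 08:30 UTC − 5h30m = 03:00 Varal standard time.
Daylight saving runs 20 February – 23 October; the standard-time date in Varal, April 21, 2021, is inside that window, so Varal is at UTC−04:30.
08:30 UTC − 4h30m = 04:00 Varal.

04:00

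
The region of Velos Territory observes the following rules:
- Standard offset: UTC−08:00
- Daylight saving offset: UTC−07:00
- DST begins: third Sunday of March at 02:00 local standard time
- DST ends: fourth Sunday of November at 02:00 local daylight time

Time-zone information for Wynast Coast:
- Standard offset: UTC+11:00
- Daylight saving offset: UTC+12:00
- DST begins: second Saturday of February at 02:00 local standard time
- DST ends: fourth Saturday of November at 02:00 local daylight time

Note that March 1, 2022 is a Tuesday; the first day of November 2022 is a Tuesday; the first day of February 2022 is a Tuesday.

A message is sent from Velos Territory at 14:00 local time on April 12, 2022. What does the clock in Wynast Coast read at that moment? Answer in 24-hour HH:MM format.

1 March 2022 is a Tuesday, so the first Sunday is March 6 and the third is March 20.
1 November 2022 is a Tuesday, so the first Sunday is November 6 and the fourth is November 27.
Daylight saving runs 20 March – 27 November; April 12, 2022 is inside that window, so Velos Territory is at UTC−07:00.
14:00 Velos Territory + 7h = 21:00 UTC.
1 February 2022 is a Tuesday, so the first Saturday is February 5 and the second is February 12.
1 November 2022 is a Tuesday, so the first Saturday is November 5 and the fourth is November 26.
At the standard offset (UTC+11:00), 21:00 UTC + 11h = 08:00 Wynast Coast standard time (rolling into the next day, 13 April 2022).
Daylight saving runs 12 February – 26 November; the standard-time date in Wynast Coast, April 13, 2022, is inside that window, so Wynast Coast is at UTC+12:00.
21:00 UTC + 12h = 09:00 Wynast Coast (rolling into the next day, 13 April 2022).

09:00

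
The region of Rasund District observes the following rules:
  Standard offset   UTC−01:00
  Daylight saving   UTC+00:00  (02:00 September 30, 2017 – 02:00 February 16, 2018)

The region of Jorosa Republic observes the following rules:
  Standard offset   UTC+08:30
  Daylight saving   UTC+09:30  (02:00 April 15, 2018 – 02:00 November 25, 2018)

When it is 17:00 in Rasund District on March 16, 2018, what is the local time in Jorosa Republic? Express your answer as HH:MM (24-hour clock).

March 16, 2018 does not fall between 30 September 2017 and 16 February 2018, so daylight saving is not in effect and Rasund District is at UTC−01:00.
17:00 Rasund District + 1h = 18:00 UTC.
At the standard offset (UTC+08:30), 18:00 UTC + 8h30m = 02:30 Jorosa Republic standard time (rolling into the next day, 17 March 2018).
The standard-time date in Jorosa Republic, March 17, 2018, does not fall between 15 April and 25 November, so daylight saving is not in effect and Jorosa Republic is at UTC+08:30.
18:00 UTC + 8h30m = 02:30 Jorosa Republic (rolling into the next day, 17 March 2018).

02:30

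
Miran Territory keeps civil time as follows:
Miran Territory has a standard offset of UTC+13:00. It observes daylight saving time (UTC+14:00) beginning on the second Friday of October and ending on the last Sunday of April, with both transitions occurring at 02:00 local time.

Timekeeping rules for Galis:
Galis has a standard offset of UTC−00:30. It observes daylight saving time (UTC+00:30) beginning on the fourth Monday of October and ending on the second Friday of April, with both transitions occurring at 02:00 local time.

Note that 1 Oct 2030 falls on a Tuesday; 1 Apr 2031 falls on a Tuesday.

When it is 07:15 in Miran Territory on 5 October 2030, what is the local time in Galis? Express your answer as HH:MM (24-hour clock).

17:45

1 October 2030 is a Tuesday, so the first Friday is October 4 and the second is October 11.
1 April 2031 is a Tuesday, so Sundays fall on 6, 13, 20, 27; the last is April 27.
5 October 2030 does not fall between 11 October 2030 and 27 April 2031, so daylight saving is not in effect and Miran Territory is at UTC+13:00.
07:15 Miran Territory − 13h = 18:15 UTC (rolling into the previous day, 4 October 2030).
1 October 2030 is a Tuesday, so the first Monday is October 7 and the fourth is October 28.
1 April 2031 is a Tuesday, so the first Friday is April 4 and the second is April 11.
At the standard offset (UTC−00:30), 18:15 UTC − 0h30m = 17:45 Galis standard time.
The standard-time date in Galis, 4 October 2030, is outside the daylight-saving period (28 October 2030 – 11 April 2031), so Galis is on standard time, UTC−00:30.
18:15 UTC − 0h30m = 17:45 Galis.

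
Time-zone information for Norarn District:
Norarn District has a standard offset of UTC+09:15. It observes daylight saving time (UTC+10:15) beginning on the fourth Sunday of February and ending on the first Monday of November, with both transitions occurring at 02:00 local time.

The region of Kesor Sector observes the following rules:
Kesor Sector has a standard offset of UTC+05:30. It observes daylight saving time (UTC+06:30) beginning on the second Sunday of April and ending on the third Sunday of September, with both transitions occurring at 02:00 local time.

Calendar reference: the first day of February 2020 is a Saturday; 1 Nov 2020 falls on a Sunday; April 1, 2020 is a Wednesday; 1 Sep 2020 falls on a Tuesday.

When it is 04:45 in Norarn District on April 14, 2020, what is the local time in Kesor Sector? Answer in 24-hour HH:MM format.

1 February 2020 is a Saturday, so the first Sunday is February 2 and the fourth is February 23.
1 November 2020 is a Sunday, so the first Monday is November 2.
April 14, 2020 lies within the daylight-saving period (23 February – 2 November), so Norarn District is on daylight time, UTC+10:15.
04:45 Norarn District − 10h15m = 18:30 UTC (rolling into the previous day, 13 April 2020).
1 April 2020 is a Wednesday, so the first Sunday is April 5 and the second is April 12.
1 September 2020 is a Tuesday, so the first Sunday is September 6 and the third is September 20.
At the standard offset (UTC+05:30), 18:30 UTC + 5h30m = 00:00 Kesor Sector standard time (rolling into the next day, 14 April 2020).
The standard-time date in Kesor Sector, April 14, 2020, lies within the daylight-saving period (12 April – 20 September), so Kesor Sector is on daylight time, UTC+06:30.
18:30 UTC + 6h30m = 01:00 Kesor Sector (rolling into the next day, 14 April 2020).

01:00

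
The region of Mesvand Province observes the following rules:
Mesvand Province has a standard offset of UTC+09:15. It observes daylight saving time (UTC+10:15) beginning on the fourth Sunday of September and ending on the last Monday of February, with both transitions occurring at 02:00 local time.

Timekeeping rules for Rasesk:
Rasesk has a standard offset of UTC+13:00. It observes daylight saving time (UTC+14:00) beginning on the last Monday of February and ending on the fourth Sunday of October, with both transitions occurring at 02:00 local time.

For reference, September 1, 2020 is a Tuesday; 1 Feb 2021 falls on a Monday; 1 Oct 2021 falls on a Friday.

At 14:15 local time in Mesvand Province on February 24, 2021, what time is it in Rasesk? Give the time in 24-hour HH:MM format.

19:00

1 September 2020 is a Tuesday, so the first Sunday is September 6 and the fourth is September 27.
1 February 2021 is a Monday, so Mondays fall on 1, 8, 15, 22; the last is February 22.
February 24, 2021 is outside the daylight-saving period (27 September 2020 – 22 February 2021), so Mesvand Province is on standard time, UTC+09:15.
14:15 Mesvand Province − 9h15m = 05:00 UTC.
1 February 2021 is a Monday, so Mondays fall on 1, 8, 15, 22; the last is February 22.
1 October 2021 is a Friday, so the first Sunday is October 3 and the fourth is October 24.
At the standard offset (UTC+13:00), 05:00 UTC + 13h = 18:00 Rasesk standard time.
The standard-time date in Rasesk, February 24, 2021, lies within the daylight-saving period (22 February – 24 October), so Rasesk is on daylight time, UTC+14:00.
05:00 UTC + 14h = 19:00 Rasesk.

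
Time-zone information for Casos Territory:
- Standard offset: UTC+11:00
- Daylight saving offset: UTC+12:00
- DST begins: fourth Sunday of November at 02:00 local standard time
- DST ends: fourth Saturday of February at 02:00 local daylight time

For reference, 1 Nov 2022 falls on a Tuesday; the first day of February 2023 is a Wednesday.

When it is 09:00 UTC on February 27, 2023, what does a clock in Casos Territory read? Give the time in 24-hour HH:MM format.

1 November 2022 is a Tuesday, so the first Sunday is November 6 and the fourth is November 27.
1 February 2023 is a Wednesday, so the first Saturday is February 4 and the fourth is February 25.
At the standard offset (UTC+11:00), 09:00 UTC + 11h = 20:00 Casos Territory standard time.
The standard-time date in Casos Territory, February 27, 2023, is outside the daylight-saving period (27 November 2022 – 25 February 2023), so Casos Territory is on standard time, UTC+11:00.
09:00 UTC + 11h = 20:00 local.

20:00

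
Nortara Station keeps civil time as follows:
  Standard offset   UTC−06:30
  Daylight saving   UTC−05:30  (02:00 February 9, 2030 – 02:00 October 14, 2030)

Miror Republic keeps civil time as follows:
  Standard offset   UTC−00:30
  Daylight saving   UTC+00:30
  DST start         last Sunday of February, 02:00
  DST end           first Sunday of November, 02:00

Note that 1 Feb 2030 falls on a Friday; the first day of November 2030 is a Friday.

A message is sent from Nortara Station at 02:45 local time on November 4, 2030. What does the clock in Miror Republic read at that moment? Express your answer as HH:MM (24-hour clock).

November 4, 2030 is outside the daylight-saving period (9 February – 14 October), so Nortara Station is on standard time, UTC−06:30.
02:45 Nortara Station + 6h30m = 09:15 UTC.
1 February 2030 is a Friday, so Sundays fall on 3, 10, 17, 24; the last is February 24.
1 November 2030 is a Friday, so the first Sunday is November 3.
At the standard offset (UTC−00:30), 09:15 UTC − 0h30m = 08:45 Miror Republic standard time.
The standard-time date in Miror Republic, November 4, 2030, is outside the daylight-saving period (24 February – 3 November), so Miror Republic is on standard time, UTC−00:30.
09:15 UTC − 0h30m = 08:45 Miror Republic.

08:45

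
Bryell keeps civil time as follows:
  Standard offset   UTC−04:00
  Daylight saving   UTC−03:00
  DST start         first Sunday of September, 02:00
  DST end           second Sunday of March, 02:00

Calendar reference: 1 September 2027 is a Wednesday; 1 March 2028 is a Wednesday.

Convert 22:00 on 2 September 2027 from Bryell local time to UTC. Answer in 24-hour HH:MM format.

1 September 2027 is a Wednesday, so the first Sunday is September 5.
1 March 2028 is a Wednesday, so the first Sunday is March 5 and the second is March 12.
2 September 2027 does not fall between 5 September 2027 and 12 March 2028, so daylight saving is not in effect and Bryell is at UTC−04:00.
22:00 local + 4h = 02:00 UTC (rolling into the next day, 3 September 2027).

02:00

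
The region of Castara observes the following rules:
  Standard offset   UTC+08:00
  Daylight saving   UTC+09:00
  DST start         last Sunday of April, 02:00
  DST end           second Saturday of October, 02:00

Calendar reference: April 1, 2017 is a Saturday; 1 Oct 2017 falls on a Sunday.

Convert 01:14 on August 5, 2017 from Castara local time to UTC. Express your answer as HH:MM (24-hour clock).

1 April 2017 is a Saturday, so Sundays fall on 2, 9, 16, 23, 30; the last is April 30.
1 October 2017 is a Sunday, so the first Saturday is October 7 and the second is October 14.
Daylight saving runs 30 April – 14 October; August 5, 2017 is inside that window, so Castara is at UTC+09:00.
01:14 local − 9h = 16:14 UTC (rolling into the previous day, 4 August 2017).

16:14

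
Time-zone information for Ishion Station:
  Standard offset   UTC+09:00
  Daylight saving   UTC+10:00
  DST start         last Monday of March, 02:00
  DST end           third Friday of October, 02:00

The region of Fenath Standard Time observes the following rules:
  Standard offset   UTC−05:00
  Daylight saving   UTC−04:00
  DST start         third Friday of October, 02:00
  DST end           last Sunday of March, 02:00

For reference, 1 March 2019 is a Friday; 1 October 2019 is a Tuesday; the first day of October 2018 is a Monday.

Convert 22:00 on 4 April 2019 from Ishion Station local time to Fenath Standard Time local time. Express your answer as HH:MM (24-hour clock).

1 March 2019 is a Friday, so Mondays fall on 4, 11, 18, 25; the last is March 25.
1 October 2019 is a Tuesday, so the first Friday is October 4 and the third is October 18.
4 April 2019 falls between 25 March and 18 October, so daylight saving is in effect and Ishion Station is at UTC+10:00.
22:00 Ishion Station − 10h = 12:00 UTC.
1 October 2018 is a Monday, so the first Friday is October 5 and the third is October 19.
1 March 2019 is a Friday, so Sundays fall on 3, 10, 17, 24, 31; the last is March 31.
At the standard offset (UTC−05:00), 12:00 UTC − 5h = 07:00 Fenath Standard Time standard time.
The standard-time date in Fenath Standard Time, 4 April 2019, does not fall between 19 October 2018 and 31 March 2019, so daylight saving is not in effect and Fenath Standard Time is at UTC−05:00.
12:00 UTC − 5h = 07:00 Fenath Standard Time.

07:00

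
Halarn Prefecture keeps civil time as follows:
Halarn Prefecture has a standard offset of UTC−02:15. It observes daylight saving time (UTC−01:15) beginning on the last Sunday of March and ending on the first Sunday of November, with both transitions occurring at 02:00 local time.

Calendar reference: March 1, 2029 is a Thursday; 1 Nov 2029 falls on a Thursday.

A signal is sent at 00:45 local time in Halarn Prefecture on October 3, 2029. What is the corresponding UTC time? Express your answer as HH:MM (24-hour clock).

02:00

1 March 2029 is a Thursday, so Sundays fall on 4, 11, 18, 25; the last is March 25.
1 November 2029 is a Thursday, so the first Sunday is November 4.
October 3, 2029 lies within the daylight-saving period (25 March – 4 November), so Halarn Prefecture is on daylight time, UTC−01:15.
00:45 local + 1h15m = 02:00 UTC.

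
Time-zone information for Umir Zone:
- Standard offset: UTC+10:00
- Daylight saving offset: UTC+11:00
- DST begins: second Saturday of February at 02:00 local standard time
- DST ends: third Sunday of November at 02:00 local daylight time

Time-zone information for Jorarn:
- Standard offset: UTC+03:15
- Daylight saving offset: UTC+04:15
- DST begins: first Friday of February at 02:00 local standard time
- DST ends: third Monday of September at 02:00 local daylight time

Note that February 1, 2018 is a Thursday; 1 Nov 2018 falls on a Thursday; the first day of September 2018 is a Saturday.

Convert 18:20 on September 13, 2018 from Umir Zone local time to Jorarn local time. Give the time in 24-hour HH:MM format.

11:35

1 February 2018 is a Thursday, so the first Saturday is February 3 and the second is February 10.
1 November 2018 is a Thursday, so the first Sunday is November 4 and the third is November 18.
Daylight saving runs 10 February – 18 November; September 13, 2018 is inside that window, so Umir Zone is at UTC+11:00.
18:20 Umir Zone − 11h = 07:20 UTC.
1 February 2018 is a Thursday, so the first Friday is February 2.
1 September 2018 is a Saturday, so the first Monday is September 3 and the third is September 17.
At the standard offset (UTC+03:15), 07:20 UTC + 3h15m = 10:35 Jorarn standard time.
Daylight saving runs 2 February – 17 September; the standard-time date in Jorarn, September 13, 2018, is inside that window, so Jorarn is at UTC+04:15.
07:20 UTC + 4h15m = 11:35 Jorarn.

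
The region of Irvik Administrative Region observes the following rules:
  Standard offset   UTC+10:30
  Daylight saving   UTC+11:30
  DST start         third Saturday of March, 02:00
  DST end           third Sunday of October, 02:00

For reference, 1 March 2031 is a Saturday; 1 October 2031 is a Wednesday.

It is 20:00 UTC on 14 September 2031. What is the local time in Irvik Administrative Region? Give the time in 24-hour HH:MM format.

07:30

1 March 2031 is a Saturday, so the first Saturday is March 1 and the third is March 15.
1 October 2031 is a Wednesday, so the first Sunday is October 5 and the third is October 19.
At the standard offset (UTC+10:30), 20:00 UTC + 10h30m = 06:30 Irvik Administrative Region standard time (rolling into the next day, 15 September 2031).
The standard-time date in Irvik Administrative Region, 15 September 2031, lies within the daylight-saving period (15 March – 19 October), so Irvik Administrative Region is on daylight time, UTC+11:30.
20:00 UTC + 11h30m = 07:30 local (rolling into the next day, 15 September 2031).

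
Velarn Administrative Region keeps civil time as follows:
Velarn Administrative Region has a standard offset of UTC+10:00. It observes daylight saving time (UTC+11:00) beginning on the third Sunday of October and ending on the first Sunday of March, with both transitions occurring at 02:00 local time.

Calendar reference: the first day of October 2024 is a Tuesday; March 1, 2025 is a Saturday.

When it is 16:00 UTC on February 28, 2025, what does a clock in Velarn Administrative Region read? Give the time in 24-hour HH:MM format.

1 October 2024 is a Tuesday, so the first Sunday is October 6 and the third is October 20.
1 March 2025 is a Saturday, so the first Sunday is March 2.
At the standard offset (UTC+10:00), 16:00 UTC + 10h = 02:00 Velarn Administrative Region standard time (rolling into the next day, 1 March 2025).
Daylight saving runs 20 October 2024 – 2 March 2025; the standard-time date in Velarn Administrative Region, March 1, 2025, is inside that window, so Velarn Administrative Region is at UTC+11:00.
16:00 UTC + 11h = 03:00 local (rolling into the next day, 1 March 2025).

03:00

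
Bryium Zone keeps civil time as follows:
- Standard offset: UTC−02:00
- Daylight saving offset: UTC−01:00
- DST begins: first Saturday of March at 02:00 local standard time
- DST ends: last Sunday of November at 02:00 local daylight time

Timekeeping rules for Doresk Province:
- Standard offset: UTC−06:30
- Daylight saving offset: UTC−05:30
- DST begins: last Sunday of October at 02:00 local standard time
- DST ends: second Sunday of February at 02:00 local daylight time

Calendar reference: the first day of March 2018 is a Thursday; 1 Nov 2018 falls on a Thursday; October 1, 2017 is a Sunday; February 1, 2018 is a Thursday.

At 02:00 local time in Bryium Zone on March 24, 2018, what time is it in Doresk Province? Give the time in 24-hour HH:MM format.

20:30

1 March 2018 is a Thursday, so the first Saturday is March 3.
1 November 2018 is a Thursday, so Sundays fall on 4, 11, 18, 25; the last is November 25.
Daylight saving runs 3 March – 25 November; March 24, 2018 is inside that window, so Bryium Zone is at UTC−01:00.
02:00 Bryium Zone + 1h = 03:00 UTC.
1 October 2017 is a Sunday, so Sundays fall on 1, 8, 15, 22, 29; the last is October 29.
1 February 2018 is a Thursday, so the first Sunday is February 4 and the second is February 11.
At the standard offset (UTC−06:30), 03:00 UTC − 6h30m = 20:30 Doresk Province standard time (rolling into the previous day, 23 March 2018).
The standard-time date in Doresk Province, March 23, 2018, does not fall between 29 October 2017 and 11 February 2018, so daylight saving is not in effect and Doresk Province is at UTC−06:30.
03:00 UTC − 6h30m = 20:30 Doresk Province (rolling into the previous day, 23 March 2018).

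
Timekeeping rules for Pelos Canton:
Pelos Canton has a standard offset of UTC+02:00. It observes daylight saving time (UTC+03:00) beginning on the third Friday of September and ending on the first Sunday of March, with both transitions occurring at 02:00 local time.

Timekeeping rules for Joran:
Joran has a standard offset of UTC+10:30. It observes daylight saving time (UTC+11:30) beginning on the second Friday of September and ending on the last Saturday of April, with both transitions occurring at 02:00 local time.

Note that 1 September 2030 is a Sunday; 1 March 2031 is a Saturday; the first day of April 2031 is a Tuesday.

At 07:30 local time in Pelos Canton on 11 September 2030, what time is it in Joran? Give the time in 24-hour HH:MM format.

1 September 2030 is a Sunday, so the first Friday is September 6 and the third is September 20.
1 March 2031 is a Saturday, so the first Sunday is March 2.
11 September 2030 is outside the daylight-saving period (20 September 2030 – 2 March 2031), so Pelos Canton is on standard time, UTC+02:00.
07:30 Pelos Canton − 2h = 05:30 UTC.
1 September 2030 is a Sunday, so the first Friday is September 6 and the second is September 13.
1 April 2031 is a Tuesday, so Saturdays fall on 5, 12, 19, 26; the last is April 26.
At the standard offset (UTC+10:30), 05:30 UTC + 10h30m = 16:00 Joran standard time.
The standard-time date in Joran, 11 September 2030, does not fall between 13 September 2030 and 26 April 2031, so daylight saving is not in effect and Joran is at UTC+10:30.
05:30 UTC + 10h30m = 16:00 Joran.

16:00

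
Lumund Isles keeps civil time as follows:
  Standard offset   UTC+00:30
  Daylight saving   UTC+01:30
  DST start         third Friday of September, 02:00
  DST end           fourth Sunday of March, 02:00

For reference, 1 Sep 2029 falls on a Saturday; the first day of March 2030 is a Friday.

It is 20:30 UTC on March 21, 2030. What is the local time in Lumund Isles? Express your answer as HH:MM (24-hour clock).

1 September 2029 is a Saturday, so the first Friday is September 7 and the third is September 21.
1 March 2030 is a Friday, so the first Sunday is March 3 and the fourth is March 24.
At the standard offset (UTC+00:30), 20:30 UTC + 0h30m = 21:00 Lumund Isles standard time.
The standard-time date in Lumund Isles, March 21, 2030, lies within the daylight-saving period (21 September 2029 – 24 March 2030), so Lumund Isles is on daylight time, UTC+01:30.
20:30 UTC + 1h30m = 22:00 local.

22:00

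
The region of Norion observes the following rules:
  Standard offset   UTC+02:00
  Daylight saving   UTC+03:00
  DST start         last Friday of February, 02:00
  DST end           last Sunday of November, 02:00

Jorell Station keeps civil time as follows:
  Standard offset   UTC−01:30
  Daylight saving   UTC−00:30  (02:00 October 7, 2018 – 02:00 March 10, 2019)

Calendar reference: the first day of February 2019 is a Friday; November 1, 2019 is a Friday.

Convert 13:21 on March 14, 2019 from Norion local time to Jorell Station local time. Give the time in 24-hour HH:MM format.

08:51

1 February 2019 is a Friday, so Fridays fall on 1, 8, 15, 22; the last is February 22.
1 November 2019 is a Friday, so Sundays fall on 3, 10, 17, 24; the last is November 24.
March 14, 2019 falls between 22 February and 24 November, so daylight saving is in effect and Norion is at UTC+03:00.
13:21 Norion − 3h = 10:21 UTC.
At the standard offset (UTC−01:30), 10:21 UTC − 1h30m = 08:51 Jorell Station standard time.
The standard-time date in Jorell Station, March 14, 2019, is outside the daylight-saving period (7 October 2018 – 10 March 2019), so Jorell Station is on standard time, UTC−01:30.
10:21 UTC − 1h30m = 08:51 Jorell Station.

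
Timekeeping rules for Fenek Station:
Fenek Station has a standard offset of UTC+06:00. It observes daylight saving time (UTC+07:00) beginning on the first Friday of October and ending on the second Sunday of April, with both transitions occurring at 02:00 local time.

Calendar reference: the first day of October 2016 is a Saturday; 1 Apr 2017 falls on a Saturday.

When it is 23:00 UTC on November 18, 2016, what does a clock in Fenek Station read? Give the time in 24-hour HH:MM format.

1 October 2016 is a Saturday, so the first Friday is October 7.
1 April 2017 is a Saturday, so the first Sunday is April 2 and the second is April 9.
At the standard offset (UTC+06:00), 23:00 UTC + 6h = 05:00 Fenek Station standard time (rolling into the next day, 19 November 2016).
Daylight saving runs 7 October 2016 – 9 April 2017; the standard-time date in Fenek Station, November 19, 2016, is inside that window, so Fenek Station is at UTC+07:00.
23:00 UTC + 7h = 06:00 local (rolling into the next day, 19 November 2016).

06:00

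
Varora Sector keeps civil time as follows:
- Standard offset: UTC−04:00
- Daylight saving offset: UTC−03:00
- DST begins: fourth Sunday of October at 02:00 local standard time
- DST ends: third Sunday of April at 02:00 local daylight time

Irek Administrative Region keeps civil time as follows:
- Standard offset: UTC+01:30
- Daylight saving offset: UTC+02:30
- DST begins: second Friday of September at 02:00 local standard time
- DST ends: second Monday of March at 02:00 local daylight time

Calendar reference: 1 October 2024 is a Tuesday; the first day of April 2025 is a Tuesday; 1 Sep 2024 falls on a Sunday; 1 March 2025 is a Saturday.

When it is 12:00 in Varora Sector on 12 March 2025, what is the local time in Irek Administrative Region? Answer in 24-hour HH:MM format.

1 October 2024 is a Tuesday, so the first Sunday is October 6 and the fourth is October 27.
1 April 2025 is a Tuesday, so the first Sunday is April 6 and the third is April 20.
Daylight saving runs 27 October 2024 – 20 April 2025; 12 March 2025 is inside that window, so Varora Sector is at UTC−03:00.
12:00 Varora Sector + 3h = 15:00 UTC.
1 September 2024 is a Sunday, so the first Friday is September 6 and the second is September 13.
1 March 2025 is a Saturday, so the first Monday is March 3 and the second is March 10.
At the standard offset (UTC+01:30), 15:00 UTC + 1h30m = 16:30 Irek Administrative Region standard time.
The standard-time date in Irek Administrative Region, 12 March 2025, does not fall between 13 September 2024 and 10 March 2025, so daylight saving is not in effect and Irek Administrative Region is at UTC+01:30.
15:00 UTC + 1h30m = 16:30 Irek Administrative Region.

16:30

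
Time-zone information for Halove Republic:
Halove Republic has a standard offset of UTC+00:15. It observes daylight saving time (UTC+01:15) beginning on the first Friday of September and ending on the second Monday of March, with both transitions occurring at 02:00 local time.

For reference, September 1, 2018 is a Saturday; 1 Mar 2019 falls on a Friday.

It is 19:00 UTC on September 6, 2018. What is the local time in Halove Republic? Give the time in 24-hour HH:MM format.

19:15

1 September 2018 is a Saturday, so the first Friday is September 7.
1 March 2019 is a Friday, so the first Monday is March 4 and the second is March 11.
At the standard offset (UTC+00:15), 19:00 UTC + 0h15m = 19:15 Halove Republic standard time.
The standard-time date in Halove Republic, September 6, 2018, does not fall between 7 September 2018 and 11 March 2019, so daylight saving is not in effect and Halove Republic is at UTC+00:15.
19:00 UTC + 0h15m = 19:15 local.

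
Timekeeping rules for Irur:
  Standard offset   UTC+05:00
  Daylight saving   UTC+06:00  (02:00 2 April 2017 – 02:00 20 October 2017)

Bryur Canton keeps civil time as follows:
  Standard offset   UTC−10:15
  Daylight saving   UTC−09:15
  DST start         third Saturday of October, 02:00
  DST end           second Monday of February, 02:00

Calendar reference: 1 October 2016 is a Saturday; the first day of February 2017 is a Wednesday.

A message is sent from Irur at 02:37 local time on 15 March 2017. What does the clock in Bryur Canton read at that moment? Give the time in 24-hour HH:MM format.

15 March 2017 is outside the daylight-saving period (2 April – 20 October), so Irur is on standard time, UTC+05:00.
02:37 Irur − 5h = 21:37 UTC (rolling into the previous day, 14 March 2017).
1 October 2016 is a Saturday, so the first Saturday is October 1 and the third is October 15.
1 February 2017 is a Wednesday, so the first Monday is February 6 and the second is February 13.
At the standard offset (UTC−10:15), 21:37 UTC − 10h15m = 11:22 Bryur Canton standard time.
The standard-time date in Bryur Canton, 14 March 2017, does not fall between 15 October 2016 and 13 February 2017, so daylight saving is not in effect and Bryur Canton is at UTC−10:15.
21:37 UTC − 10h15m = 11:22 Bryur Canton.

11:22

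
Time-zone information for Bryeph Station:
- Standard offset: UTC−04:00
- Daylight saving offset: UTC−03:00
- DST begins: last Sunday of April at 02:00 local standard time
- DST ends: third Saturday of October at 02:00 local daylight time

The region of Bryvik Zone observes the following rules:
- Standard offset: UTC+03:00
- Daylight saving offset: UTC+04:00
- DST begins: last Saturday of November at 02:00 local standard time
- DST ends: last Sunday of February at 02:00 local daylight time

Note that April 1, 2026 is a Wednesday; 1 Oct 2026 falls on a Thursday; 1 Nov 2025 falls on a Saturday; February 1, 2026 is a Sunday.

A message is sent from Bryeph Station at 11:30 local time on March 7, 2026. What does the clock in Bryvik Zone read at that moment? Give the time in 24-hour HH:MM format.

18:30

1 April 2026 is a Wednesday, so Sundays fall on 5, 12, 19, 26; the last is April 26.
1 October 2026 is a Thursday, so the first Saturday is October 3 and the third is October 17.
March 7, 2026 does not fall between 26 April and 17 October, so daylight saving is not in effect and Bryeph Station is at UTC−04:00.
11:30 Bryeph Station + 4h = 15:30 UTC.
1 November 2025 is a Saturday, so Saturdays fall on 1, 8, 15, 22, 29; the last is November 29.
1 February 2026 is a Sunday, so Sundays fall on 1, 8, 15, 22; the last is February 22.
At the standard offset (UTC+03:00), 15:30 UTC + 3h = 18:30 Bryvik Zone standard time.
The standard-time date in Bryvik Zone, March 7, 2026, is outside the daylight-saving period (29 November 2025 – 22 February 2026), so Bryvik Zone is on standard time, UTC+03:00.
15:30 UTC + 3h = 18:30 Bryvik Zone.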